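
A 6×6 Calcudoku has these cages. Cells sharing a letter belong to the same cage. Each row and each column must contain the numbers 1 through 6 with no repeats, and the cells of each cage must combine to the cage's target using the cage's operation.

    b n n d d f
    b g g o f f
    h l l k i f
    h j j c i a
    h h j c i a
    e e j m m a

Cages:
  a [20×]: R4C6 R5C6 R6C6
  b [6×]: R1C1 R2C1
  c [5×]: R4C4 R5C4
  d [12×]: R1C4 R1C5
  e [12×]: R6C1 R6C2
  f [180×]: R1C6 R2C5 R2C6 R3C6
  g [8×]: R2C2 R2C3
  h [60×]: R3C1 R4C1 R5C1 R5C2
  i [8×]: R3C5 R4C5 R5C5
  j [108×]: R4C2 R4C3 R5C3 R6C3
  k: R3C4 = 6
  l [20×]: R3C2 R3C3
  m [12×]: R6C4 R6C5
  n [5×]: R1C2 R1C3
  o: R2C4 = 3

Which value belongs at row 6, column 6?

5

O is a freebie; hence R2C4 = 3.
Cage k is given, which forces R3C4 = 6.
The only place for 4 in row 1 is R1C4.
The two cells of cage d must have product 12, which forces R1C5 = 3.
Column 4 now contains 4, which forces R6C4 = 2.
The two cells of cage m must have product 12, which forces R6C5 = 6.
The 4 cells of cage f must have product 180, leaving R3C6 = 3.
The only place for 2 in row 1 is R1C6.
The 4 cells of cage f must have product 180; hence R2C5 = 5.
Cage f has product 180, leaving R2C6 = 6.
Cage b needs two cells with product 6, which forces R1C1 = 6.
6 is placed in row 2, leaving R2C1 = 1.
Row 3 needs a 1, and only R3C5 is open for it.
The only place for 2 in row 3 is R3C1.
The 4 cells of cage h must have product 60, which forces R5C2 = 2.
2 is placed in row 5, leaving R5C3 = 6.
2 is placed in row 5, leaving R5C5 = 4.
Column 2 already has 2, so R2C2 = 4.
The two cells of cage g must have product 8, leaving R2C3 = 2.
Column 2 already has 4; hence R3C2 = 5.
Row 3 already has 5; hence R3C3 = 4.
4 is placed in column 5, which forces R4C5 = 2.
Column 2 already has 4, leaving R6C2 = 3.
Row 6 now contains 3, which forces R6C3 = 1.
5 is placed in column 2, which forces R1C2 = 1.
Column 3 already has 1; hence R1C3 = 5.
Column 2 already has 3, which forces R4C2 = 6.
Column 3 already has 1, which forces R4C3 = 3.
Row 6 now contains 3, so R6C1 = 4.
Row 6 already has 4, leaving R6C6 = 5.
Row 4 already has 3; hence R4C1 = 5.
Row 4 now contains 5; hence R4C4 = 1.
The 3 cells of cage a must have product 20; hence R4C6 = 4.
Cage h has product 60, so R5C1 = 3.
Column 4 now contains 1, which forces R5C4 = 5.
Column 6 now contains 5, which forces R5C6 = 1.
The full grid is 6 1 5 4 3 2 / 1 4 2 3 5 6 / 2 5 4 6 1 3 / 5 6 3 1 2 4 / 3 2 6 5 4 1 / 4 3 1 2 6 5.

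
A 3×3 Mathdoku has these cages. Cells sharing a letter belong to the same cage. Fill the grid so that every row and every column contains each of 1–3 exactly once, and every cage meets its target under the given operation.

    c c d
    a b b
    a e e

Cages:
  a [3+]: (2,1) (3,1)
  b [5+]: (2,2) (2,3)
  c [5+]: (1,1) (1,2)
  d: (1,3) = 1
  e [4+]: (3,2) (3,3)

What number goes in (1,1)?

3

D is a freebie; hence (1,3) = 1.
Column 3 now contains 1; hence (3,3) = 3.
Cage b needs two cells with sum 5, so (2,2) = 3.
3 is placed in column 3; hence (2,3) = 2.
3 is placed in row 3, which forces (3,2) = 1.
Cage c's pair has sum 5; hence (1,1) = 3.
3 is placed in column 2, so (1,2) = 2.
Row 2 already has 2, which forces (2,1) = 1.
1 is placed in row 3, so (3,1) = 2.
Completed grid: 3 2 1 / 1 3 2 / 2 1 3.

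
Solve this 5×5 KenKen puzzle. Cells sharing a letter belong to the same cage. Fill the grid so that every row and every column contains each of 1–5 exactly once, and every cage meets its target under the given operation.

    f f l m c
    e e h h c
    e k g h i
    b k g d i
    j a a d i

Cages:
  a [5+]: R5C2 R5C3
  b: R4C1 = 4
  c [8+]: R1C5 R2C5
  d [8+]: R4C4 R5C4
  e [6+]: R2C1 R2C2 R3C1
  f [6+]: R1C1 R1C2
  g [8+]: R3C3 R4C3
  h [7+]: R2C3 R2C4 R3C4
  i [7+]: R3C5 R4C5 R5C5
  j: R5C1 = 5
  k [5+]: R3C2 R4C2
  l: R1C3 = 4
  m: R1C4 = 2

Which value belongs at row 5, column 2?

L is a freebie, leaving R1C3 = 4.
Cage m is given; hence R1C4 = 2.
Cage b is given, which forces R4C1 = 4.
Cage j is a single given cell, which forces R5C1 = 5.
Row 5 now contains 5, leaving R5C4 = 3.
5 is placed in column 1, so R1C1 = 1.
Cage f's pair has sum 6, leaving R1C2 = 5.
Row 1 now contains 5, which forces R1C5 = 3.
3 is placed in column 5; hence R2C5 = 5.
3 is placed in column 4, leaving R4C4 = 5.
Cage a's pair has sum 5, so R5C2 = 4.
Cage a's pair has sum 5, so R5C3 = 1.
Row 5 already has 1, so R5C5 = 2.
Cage e has sum 6; hence R2C2 = 1.
Column 3 now contains 1, which forces R2C3 = 2.
Row 2 now contains 1, which forces R2C4 = 4.
Cage g needs two cells with sum 8, so R3C3 = 5.
Column 4 already has 4, so R3C4 = 1.
Cage i needs sum 7, which forces R3C5 = 4.
Row 4 already has 5, so R4C3 = 3.
Column 5 now contains 2, so R4C5 = 1.
Row 2 now contains 2, so R2C1 = 3.
Cage e needs sum 6, which forces R3C1 = 2.
Cage k needs two cells with sum 5; hence R3C2 = 3.
3 is placed in row 4, which forces R4C2 = 2.
Completed grid: 1 5 4 2 3 / 3 1 2 4 5 / 2 3 5 1 4 / 4 2 3 5 1 / 5 4 1 3 2.

4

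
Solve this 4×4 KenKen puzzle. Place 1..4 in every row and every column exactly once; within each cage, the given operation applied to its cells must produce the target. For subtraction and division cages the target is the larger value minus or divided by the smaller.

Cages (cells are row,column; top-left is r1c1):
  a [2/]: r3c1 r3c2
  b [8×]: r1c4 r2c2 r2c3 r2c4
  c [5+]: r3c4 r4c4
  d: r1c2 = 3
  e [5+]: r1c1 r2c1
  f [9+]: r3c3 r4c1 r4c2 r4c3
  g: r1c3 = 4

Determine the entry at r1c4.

D is a freebie; hence r1c2 = 3.
G is a freebie; hence r1c3 = 4.
Cage b has product 8, leaving r1c4 = 1.
Row 1 already has 1, leaving r1c1 = 2.
The two cells of cage e must have sum 5, which forces r2c1 = 3.
The two cells of cage a must have quotient 2, leaving r3c2 = 2.
2 is placed in row 3, which forces r3c3 = 1.
2 is placed in row 3, so r3c4 = 3.
1 is placed in column 3; hence r4c3 = 3.
3 is placed in column 4, which forces r4c4 = 2.
Cage b has product 8, so r2c2 = 1.
1 is placed in column 3, which forces r2c3 = 2.
Column 4 now contains 2, so r2c4 = 4.
Row 3 already has 1, so r3c1 = 4.
4 is placed in column 1, which forces r4c1 = 1.
Column 2 now contains 1; hence r4c2 = 4.
Filled in: 2 3 4 1 / 3 1 2 4 / 4 2 1 3 / 1 4 3 2.

1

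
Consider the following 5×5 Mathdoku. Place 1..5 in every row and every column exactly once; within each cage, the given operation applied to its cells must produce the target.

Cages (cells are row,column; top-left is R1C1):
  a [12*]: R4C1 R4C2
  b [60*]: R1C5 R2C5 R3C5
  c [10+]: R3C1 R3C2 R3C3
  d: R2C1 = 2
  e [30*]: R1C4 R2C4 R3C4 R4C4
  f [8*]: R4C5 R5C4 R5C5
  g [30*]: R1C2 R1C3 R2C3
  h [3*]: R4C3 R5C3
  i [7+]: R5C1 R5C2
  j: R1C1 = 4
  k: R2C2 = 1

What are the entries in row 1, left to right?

4 3 2 1 5

Cage j is given, so R1C1 = 4.
D is a freebie, which forces R2C1 = 2.
Cage k is a single given cell, which forces R2C2 = 1.
Column 1 now contains 4, leaving R4C1 = 3.
Row 4 now contains 3; hence R4C2 = 4.
Row 4 now contains 3; hence R4C3 = 1.
Row 4 already has 1, which forces R4C5 = 2.
Column 1 now contains 3, which forces R5C1 = 5.
Column 3 now contains 1, leaving R5C3 = 3.
Cage g has product 30, which forces R1C2 = 3.
The 3 cells of cage g must have product 30, which forces R1C3 = 2.
Row 1 now contains 2, so R1C4 = 1.
3 is placed in row 1; hence R1C5 = 5.
Column 3 now contains 3; hence R2C3 = 5.
Cage e has product 30, leaving R2C4 = 3.
3 is placed in row 2; hence R2C5 = 4.
Column 1 already has 5; hence R3C1 = 1.
The 3 cells of cage c must have sum 10, which forces R3C2 = 5.
The 3 cells of cage c must have sum 10, so R3C3 = 4.
Column 4 already has 1; hence R3C4 = 2.
4 is placed in column 5, leaving R3C5 = 3.
Row 4 already has 2, leaving R4C4 = 5.
Row 5 already has 3, leaving R5C2 = 2.
Column 4 already has 1, leaving R5C4 = 4.
4 is placed in column 5, so R5C5 = 1.
The full grid is 4 3 2 1 5 / 2 1 5 3 4 / 1 5 4 2 3 / 3 4 1 5 2 / 5 2 3 4 1.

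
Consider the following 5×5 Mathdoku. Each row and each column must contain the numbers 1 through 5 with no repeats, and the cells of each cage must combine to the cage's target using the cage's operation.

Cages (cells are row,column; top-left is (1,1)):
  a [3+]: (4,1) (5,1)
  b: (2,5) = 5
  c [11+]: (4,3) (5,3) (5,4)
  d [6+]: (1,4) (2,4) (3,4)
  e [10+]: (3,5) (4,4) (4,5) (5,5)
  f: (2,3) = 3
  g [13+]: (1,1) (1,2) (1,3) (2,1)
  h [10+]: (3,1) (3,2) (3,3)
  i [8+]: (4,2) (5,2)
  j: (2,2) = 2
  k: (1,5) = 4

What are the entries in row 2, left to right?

K is a freebie, which forces (1,5) = 4.
J is a freebie, so (2,2) = 2.
F is a freebie; hence (2,3) = 3.
3 is placed in row 2; hence (2,4) = 1.
B is a freebie; hence (2,5) = 5.
5 is placed in row 2, leaving (2,1) = 4.
The 4 cells of cage e must have sum 10, which forces (4,4) = 4.
The only place for 2 in row 1 is (1,4).
2 is placed in column 4; hence (3,4) = 3.
2 is placed in column 4; hence (5,4) = 5.
Cage i needs two cells with sum 8, so (4,2) = 5.
Row 4 now contains 5; hence (4,3) = 2.
Row 5 now contains 5, so (5,2) = 3.
Cage g needs sum 13, which forces (1,1) = 3.
3 is placed in column 2; hence (1,2) = 1.
The 4 cells of cage g must have sum 13; hence (1,3) = 5.
1 is placed in column 2; hence (3,2) = 4.
Row 3 already has 4, which forces (3,3) = 1.
Row 3 already has 1, leaving (3,5) = 2.
Row 4 already has 2, leaving (4,1) = 1.
The 4 cells of cage e must have sum 10; hence (4,5) = 3.
Cage a needs two cells with sum 3; hence (5,1) = 2.
Cage c has sum 11, leaving (5,3) = 4.
Column 5 already has 2, which forces (5,5) = 1.
Row 3 already has 1, leaving (3,1) = 5.
Filled in: 3 1 5 2 4 / 4 2 3 1 5 / 5 4 1 3 2 / 1 5 2 4 3 / 2 3 4 5 1.

4 2 3 1 5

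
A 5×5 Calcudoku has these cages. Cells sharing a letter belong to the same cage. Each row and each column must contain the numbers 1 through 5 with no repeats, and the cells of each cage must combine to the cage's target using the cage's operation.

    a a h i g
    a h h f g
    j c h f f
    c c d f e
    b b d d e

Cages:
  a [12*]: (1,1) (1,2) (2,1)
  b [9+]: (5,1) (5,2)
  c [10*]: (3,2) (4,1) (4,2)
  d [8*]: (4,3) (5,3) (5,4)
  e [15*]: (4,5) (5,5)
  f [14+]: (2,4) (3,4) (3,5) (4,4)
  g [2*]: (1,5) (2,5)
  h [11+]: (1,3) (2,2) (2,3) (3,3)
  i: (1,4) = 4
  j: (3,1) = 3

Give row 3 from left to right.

3 5 1 2 4

I is a freebie, leaving (1,4) = 4.
Cage j is a single given cell; hence (3,1) = 3.
3 is placed in column 1, so (1,1) = 1.
The 3 cells of cage a must have product 12, so (1,2) = 3.
1 is placed in row 1, which forces (1,5) = 2.
Cage a needs product 12, leaving (2,1) = 4.
2 is placed in column 5, leaving (2,5) = 1.
Column 1 already has 4, leaving (5,1) = 5.
Row 5 already has 5; hence (5,2) = 4.
Row 5 already has 5, so (5,5) = 3.
Row 1 already has 2, which forces (1,3) = 5.
Cage h needs sum 11, so (2,2) = 2.
The 4 cells of cage h must have sum 11; hence (2,3) = 3.
Row 2 already has 3, leaving (2,4) = 5.
Cage h has sum 11; hence (3,3) = 1.
Row 3 already has 1; hence (3,4) = 2.
Column 1 now contains 5, leaving (4,1) = 2.
The 3 cells of cage d must have product 8, so (4,3) = 4.
Column 4 now contains 2; hence (4,4) = 3.
Column 5 already has 3, leaving (4,5) = 5.
1 is placed in column 3, so (5,3) = 2.
Column 4 now contains 2; hence (5,4) = 1.
Row 3 already has 1, which forces (3,2) = 5.
Column 5 now contains 5, which forces (3,5) = 4.
5 is placed in row 4, which forces (4,2) = 1.
Filled in: 1 3 5 4 2 / 4 2 3 5 1 / 3 5 1 2 4 / 2 1 4 3 5 / 5 4 2 1 3.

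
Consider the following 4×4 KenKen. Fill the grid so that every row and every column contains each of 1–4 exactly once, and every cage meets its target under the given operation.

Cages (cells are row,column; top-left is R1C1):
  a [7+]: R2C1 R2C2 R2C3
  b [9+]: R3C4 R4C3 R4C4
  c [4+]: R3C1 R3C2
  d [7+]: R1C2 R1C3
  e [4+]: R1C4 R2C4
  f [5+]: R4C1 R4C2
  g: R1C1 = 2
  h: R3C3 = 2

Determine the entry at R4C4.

G is a freebie, so R1C1 = 2.
Cage h is a single given cell; hence R3C3 = 2.
Cage a has sum 7; hence R2C2 = 2.
The only place for 1 in row 1 is R1C4.
Column 4 now contains 1; hence R2C4 = 3.
Column 4 now contains 3, which forces R3C4 = 4.
Column 4 now contains 1, which forces R4C4 = 2.
Cage b has sum 9, which forces R4C3 = 3.
Cage d's pair has sum 7, leaving R1C2 = 3.
3 is placed in column 3; hence R1C3 = 4.
Column 3 now contains 4, so R2C3 = 1.
Column 2 now contains 3, so R3C2 = 1.
Column 2 already has 1, which forces R4C2 = 4.
Row 2 already has 1, so R2C1 = 4.
Row 3 now contains 1, so R3C1 = 3.
Row 4 now contains 4, so R4C1 = 1.
Filled in: 2 3 4 1 / 4 2 1 3 / 3 1 2 4 / 1 4 3 2.

2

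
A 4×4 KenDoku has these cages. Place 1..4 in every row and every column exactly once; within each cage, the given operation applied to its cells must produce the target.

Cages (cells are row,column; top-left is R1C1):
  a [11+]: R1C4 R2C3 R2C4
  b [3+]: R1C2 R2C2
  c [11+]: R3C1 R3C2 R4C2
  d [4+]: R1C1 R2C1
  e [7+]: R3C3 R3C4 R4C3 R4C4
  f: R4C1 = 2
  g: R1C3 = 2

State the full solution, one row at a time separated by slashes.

3 1 2 4 / 1 2 4 3 / 4 3 1 2 / 2 4 3 1

Cage g is given, which forces R1C3 = 2.
Cage a needs sum 11, so R1C4 = 4.
The 3 cells of cage a must have sum 11, leaving R2C3 = 4.
Cage a needs sum 11, leaving R2C4 = 3.
The 3 cells of cage c must have sum 11, so R3C1 = 4.
The 3 cells of cage c must have sum 11, so R3C2 = 3.
Row 3 now contains 3, leaving R3C3 = 1.
1 is placed in row 3, leaving R3C4 = 2.
Cage f is a single given cell, so R4C1 = 2.
Cage c has sum 11, so R4C2 = 4.
Column 3 now contains 1, leaving R4C3 = 3.
Column 4 now contains 2, leaving R4C4 = 1.
Cage d's pair has sum 4, which forces R1C1 = 3.
Row 1 now contains 2, so R1C2 = 1.
3 is placed in row 2, which forces R2C1 = 1.
Cage b's pair has sum 3, so R2C2 = 2.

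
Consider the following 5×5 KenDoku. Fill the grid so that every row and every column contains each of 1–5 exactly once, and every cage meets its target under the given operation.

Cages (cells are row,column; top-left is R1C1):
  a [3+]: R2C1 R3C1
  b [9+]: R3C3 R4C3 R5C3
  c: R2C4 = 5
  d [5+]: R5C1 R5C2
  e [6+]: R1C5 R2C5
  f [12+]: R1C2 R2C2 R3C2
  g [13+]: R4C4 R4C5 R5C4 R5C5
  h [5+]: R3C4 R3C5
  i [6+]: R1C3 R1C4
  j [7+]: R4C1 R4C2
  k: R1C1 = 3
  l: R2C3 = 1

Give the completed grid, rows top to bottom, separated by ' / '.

Cage k is a single given cell, so R1C1 = 3.
Cage l is a single given cell; hence R2C3 = 1.
Cage c is given, so R2C4 = 5.
1 is placed in row 2, so R2C1 = 2.
Row 2 now contains 2, so R2C5 = 4.
Cage a's pair has sum 3; hence R3C1 = 1.
Column 1 now contains 1; hence R5C1 = 4.
Column 5 now contains 4; hence R1C5 = 2.
Row 2 now contains 4, so R2C2 = 3.
Column 5 now contains 2, so R3C5 = 3.
4 is placed in column 1, which forces R4C1 = 5.
The two cells of cage j must have sum 7; hence R4C2 = 2.
5 is placed in row 4, so R4C5 = 1.
Cage d's pair has sum 5; hence R5C2 = 1.
Column 5 now contains 1, so R5C5 = 5.
The two cells of cage i must have sum 6, leaving R1C3 = 5.
The two cells of cage i must have sum 6, so R1C4 = 1.
Row 3 already has 3, so R3C4 = 2.
The 4 cells of cage g must have sum 13, which forces R4C4 = 4.
Cage g needs sum 13, so R5C4 = 3.
Row 1 already has 5, so R1C2 = 4.
Cage f has sum 12, so R3C2 = 5.
Row 3 now contains 2, leaving R3C3 = 4.
Row 4 already has 4, which forces R4C3 = 3.
Row 5 now contains 3, so R5C3 = 2.

3 4 5 1 2 / 2 3 1 5 4 / 1 5 4 2 3 / 5 2 3 4 1 / 4 1 2 3 5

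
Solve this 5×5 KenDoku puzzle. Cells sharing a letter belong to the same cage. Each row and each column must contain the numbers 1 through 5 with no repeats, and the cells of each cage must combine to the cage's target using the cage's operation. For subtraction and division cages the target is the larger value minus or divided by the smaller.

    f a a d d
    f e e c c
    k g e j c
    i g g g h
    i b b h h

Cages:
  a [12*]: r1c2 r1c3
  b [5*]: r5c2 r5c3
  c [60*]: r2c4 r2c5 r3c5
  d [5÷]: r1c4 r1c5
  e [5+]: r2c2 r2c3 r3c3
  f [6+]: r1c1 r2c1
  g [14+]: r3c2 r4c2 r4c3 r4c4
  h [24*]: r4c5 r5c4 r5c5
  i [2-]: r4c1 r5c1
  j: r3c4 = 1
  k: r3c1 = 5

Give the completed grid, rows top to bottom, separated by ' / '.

K is a freebie; hence r3c1 = 5.
Cage j is a single given cell, which forces r3c4 = 1.
1 is placed in column 4, so r1c4 = 5.
Cage d's pair has quotient 5, leaving r1c5 = 1.
Cage e has sum 5, so r2c2 = 2.
The 3 cells of cage e must have sum 5; hence r2c3 = 1.
Row 3 already has 1, which forces r3c3 = 2.
Column 3 already has 1, which forces r5c3 = 5.
The two cells of cage f must have sum 6, leaving r1c1 = 2.
Row 2 already has 2, leaving r2c1 = 4.
Row 2 already has 4, which forces r2c4 = 3.
Cage c has product 60; hence r2c5 = 5.
The 4 cells of cage g must have sum 14, leaving r4c2 = 5.
The 4 cells of cage g must have sum 14; hence r4c4 = 2.
Row 5 now contains 5, so r5c2 = 1.
Column 4 already has 2; hence r5c4 = 4.
Cage c needs product 60, which forces r3c5 = 4.
The two cells of cage i must have difference 2; hence r4c1 = 1.
Cage h needs product 24; hence r4c5 = 3.
1 is placed in row 5; hence r5c1 = 3.
Cage h has product 24; hence r5c5 = 2.
Row 3 now contains 4, which forces r3c2 = 3.
Row 4 now contains 3; hence r4c3 = 4.
3 is placed in column 2, leaving r1c2 = 4.
4 is placed in column 3, which forces r1c3 = 3.

2 4 3 5 1 / 4 2 1 3 5 / 5 3 2 1 4 / 1 5 4 2 3 / 3 1 5 4 2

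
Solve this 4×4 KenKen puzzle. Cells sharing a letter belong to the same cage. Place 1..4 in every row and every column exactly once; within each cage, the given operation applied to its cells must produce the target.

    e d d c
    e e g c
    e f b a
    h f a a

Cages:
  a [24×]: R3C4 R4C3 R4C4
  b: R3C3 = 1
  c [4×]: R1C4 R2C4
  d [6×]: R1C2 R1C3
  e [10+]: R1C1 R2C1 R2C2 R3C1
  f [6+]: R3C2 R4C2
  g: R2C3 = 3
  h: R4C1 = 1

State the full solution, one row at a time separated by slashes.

G is a freebie; hence R2C3 = 3.
Cage b is a single given cell, which forces R3C3 = 1.
H is a freebie; hence R4C1 = 1.
Cage d's pair has product 6, which forces R1C2 = 3.
Column 3 already has 3, leaving R1C3 = 2.
Cage e needs sum 10, which forces R2C2 = 1.
Row 2 already has 1, leaving R2C4 = 4.
Column 3 now contains 2, leaving R4C3 = 4.
Row 1 now contains 2, which forces R1C1 = 4.
4 is placed in column 4, which forces R1C4 = 1.
4 is placed in row 2, so R2C1 = 2.
The 4 cells of cage e must have sum 10; hence R3C1 = 3.
Cage f needs two cells with sum 6, which forces R3C2 = 4.
3 is placed in row 3, so R3C4 = 2.
Row 4 already has 4; hence R4C2 = 2.
2 is placed in column 4, which forces R4C4 = 3.

4 3 2 1 / 2 1 3 4 / 3 4 1 2 / 1 2 4 3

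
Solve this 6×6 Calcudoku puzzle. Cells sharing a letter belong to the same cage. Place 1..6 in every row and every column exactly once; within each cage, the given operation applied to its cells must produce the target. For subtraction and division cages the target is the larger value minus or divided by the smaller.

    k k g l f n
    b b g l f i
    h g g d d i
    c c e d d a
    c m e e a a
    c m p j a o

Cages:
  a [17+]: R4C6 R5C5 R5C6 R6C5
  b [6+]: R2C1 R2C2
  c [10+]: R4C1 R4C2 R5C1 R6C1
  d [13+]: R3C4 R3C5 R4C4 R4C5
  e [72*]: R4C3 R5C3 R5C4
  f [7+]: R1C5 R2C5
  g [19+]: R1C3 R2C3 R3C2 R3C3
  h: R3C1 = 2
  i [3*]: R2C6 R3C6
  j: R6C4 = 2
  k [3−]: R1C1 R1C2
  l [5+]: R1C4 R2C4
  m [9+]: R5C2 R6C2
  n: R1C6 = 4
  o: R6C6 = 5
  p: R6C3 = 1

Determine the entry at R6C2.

Cage n is given, which forces R1C6 = 4.
H is a freebie, so R3C1 = 2.
Cage p is given; hence R6C3 = 1.
Cage j is given, leaving R6C4 = 2.
Cage o is given; hence R6C6 = 5.
The two cells of cage l must have sum 5, leaving R1C4 = 1.
Cage l needs two cells with sum 5, leaving R2C4 = 4.
Row 2 needs a 6, and only R2C3 is open for it.
The 3 cells of cage e must have product 72, so R5C4 = 6.
The 4 cells of cage a must have sum 17, leaving R4C6 = 6.
The only place for 2 in row 2 is R2C5.
The two cells of cage f must have sum 7; hence R1C5 = 5.
Cage g has sum 19, leaving R3C2 = 6.
Column 2 now contains 6, which forces R6C2 = 4.
Cage a needs sum 17; hence R6C5 = 6.
Cage k needs two cells with difference 3, which forces R1C1 = 6.
Column 2 now contains 6; hence R1C2 = 3.
Row 1 already has 3, leaving R1C3 = 2.
The two cells of cage m must have sum 9, which forces R5C2 = 5.
4 is placed in row 6; hence R6C1 = 3.
Cage b needs two cells with sum 6, so R2C1 = 5.
5 is placed in column 2; hence R2C2 = 1.
Row 2 already has 1, leaving R2C6 = 3.
Cage g needs sum 19, leaving R3C3 = 5.
Row 3 now contains 5; hence R3C4 = 3.
Column 6 already has 3, so R3C6 = 1.
Column 2 now contains 1, leaving R4C2 = 2.
Column 4 already has 3; hence R4C4 = 5.
1 is placed in column 6, leaving R5C6 = 2.
Row 3 already has 1, which forces R3C5 = 4.
The 4 cells of cage d must have sum 13, leaving R4C5 = 1.
Cage a needs sum 17, which forces R5C5 = 3.
Row 4 already has 1, leaving R4C1 = 4.
Cage e has product 72, so R4C3 = 3.
Cage c needs sum 10, so R5C1 = 1.
Row 5 now contains 3; hence R5C3 = 4.
The full grid is 6 3 2 1 5 4 / 5 1 6 4 2 3 / 2 6 5 3 4 1 / 4 2 3 5 1 6 / 1 5 4 6 3 2 / 3 4 1 2 6 5.

4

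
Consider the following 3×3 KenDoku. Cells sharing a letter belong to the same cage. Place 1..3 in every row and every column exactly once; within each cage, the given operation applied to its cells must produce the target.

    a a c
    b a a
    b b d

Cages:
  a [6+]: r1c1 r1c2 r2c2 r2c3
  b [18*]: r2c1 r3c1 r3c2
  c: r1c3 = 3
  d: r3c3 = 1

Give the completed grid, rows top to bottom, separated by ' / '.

C is a freebie, which forces r1c3 = 3.
Cage b has product 18, so r2c1 = 3.
The 3 cells of cage b must have product 18, so r3c1 = 2.
Cage b has product 18, so r3c2 = 3.
D is a freebie, which forces r3c3 = 1.
Column 1 already has 2, leaving r1c1 = 1.
The 4 cells of cage a must have sum 6, which forces r1c2 = 2.
Cage a has sum 6; hence r2c2 = 1.
Column 3 now contains 1, leaving r2c3 = 2.

1 2 3 / 3 1 2 / 2 3 1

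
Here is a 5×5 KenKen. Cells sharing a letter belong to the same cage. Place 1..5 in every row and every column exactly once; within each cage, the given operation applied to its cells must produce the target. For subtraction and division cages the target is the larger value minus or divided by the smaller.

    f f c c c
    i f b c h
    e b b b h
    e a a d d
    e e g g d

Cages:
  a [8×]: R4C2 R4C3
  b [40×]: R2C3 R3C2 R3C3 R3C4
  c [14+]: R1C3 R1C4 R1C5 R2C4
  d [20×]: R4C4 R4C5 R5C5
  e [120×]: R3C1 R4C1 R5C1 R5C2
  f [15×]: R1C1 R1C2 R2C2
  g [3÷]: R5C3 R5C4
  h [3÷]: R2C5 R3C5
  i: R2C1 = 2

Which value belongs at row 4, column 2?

I is a freebie, leaving R2C1 = 2.
The 4 cells of cage e must have product 120, which forces R5C2 = 2.
Column 2 now contains 2, leaving R4C2 = 4.
Cage a needs two cells with product 8, which forces R4C3 = 2.
Cage b needs product 40, leaving R3C4 = 2.
Cage d needs product 20, which forces R5C5 = 4.
Cage e needs product 120, so R3C1 = 4.
The 4 cells of cage b must have product 40; hence R2C3 = 4.
In row 1, 2 can only go at R1C5, so R1C5 = 2.
The 4 cells of cage c must have sum 14, leaving R1C4 = 4.
The only place for 3 in row 3 is R3C5.
Column 5 already has 3, so R2C5 = 1.
Column 5 already has 1; hence R4C5 = 5.
Row 4 now contains 5, leaving R4C1 = 3.
Row 4 now contains 5, leaving R4C4 = 1.
The 4 cells of cage e must have product 120, which forces R5C1 = 5.
Column 4 already has 1, which forces R5C4 = 3.
5 is placed in column 1; hence R1C1 = 1.
Cage c needs sum 14; hence R1C3 = 3.
3 is placed in column 4, so R2C4 = 5.
Row 5 now contains 3, leaving R5C3 = 1.
Row 1 already has 3, so R1C2 = 5.
Row 2 now contains 5, which forces R2C2 = 3.
Cage b needs product 40, so R3C2 = 1.
Column 3 already has 1, leaving R3C3 = 5.
Completed grid: 1 5 3 4 2 / 2 3 4 5 1 / 4 1 5 2 3 / 3 4 2 1 5 / 5 2 1 3 4.

4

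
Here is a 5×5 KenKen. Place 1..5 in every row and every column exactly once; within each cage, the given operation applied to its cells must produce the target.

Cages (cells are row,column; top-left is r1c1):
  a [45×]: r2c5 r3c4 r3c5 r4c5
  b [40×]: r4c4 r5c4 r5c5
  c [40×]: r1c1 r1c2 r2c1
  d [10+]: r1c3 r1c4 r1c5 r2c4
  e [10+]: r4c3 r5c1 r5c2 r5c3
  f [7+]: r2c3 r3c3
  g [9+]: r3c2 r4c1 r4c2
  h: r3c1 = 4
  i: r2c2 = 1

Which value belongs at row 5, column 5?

Cage i is given, which forces r2c2 = 1.
Cage h is a single given cell, so r3c1 = 4.
Cage a has product 45; hence r3c4 = 3.
Cage c has product 40, which forces r1c2 = 4.
The only place for 3 in row 2 is r2c5.
Row 1 needs a 3, and only r1c3 is open for it.
The 4 cells of cage d must have sum 10, which forces r2c4 = 4.
The 3 cells of cage b must have product 40, so r5c5 = 4.
Row 1 needs a 5, and only r1c1 is open for it.
Column 1 now contains 5, leaving r2c1 = 2.
Row 2 already has 2, so r2c3 = 5.
Column 3 already has 5, leaving r3c3 = 2.
Column 1 now contains 2, which forces r4c1 = 1.
Row 4 now contains 1; hence r4c3 = 4.
Row 4 now contains 1, which forces r4c5 = 5.
1 is placed in column 1, which forces r5c1 = 3.
Column 3 already has 2, which forces r5c3 = 1.
Row 3 already has 2; hence r3c2 = 5.
Column 5 now contains 5, which forces r3c5 = 1.
Row 4 now contains 5, so r4c2 = 3.
Row 4 now contains 5, leaving r4c4 = 2.
The 4 cells of cage e must have sum 10, leaving r5c2 = 2.
Cage b has product 40, leaving r5c4 = 5.
Column 4 now contains 2, leaving r1c4 = 1.
Column 5 now contains 1; hence r1c5 = 2.
Filled in: 5 4 3 1 2 / 2 1 5 4 3 / 4 5 2 3 1 / 1 3 4 2 5 / 3 2 1 5 4.

4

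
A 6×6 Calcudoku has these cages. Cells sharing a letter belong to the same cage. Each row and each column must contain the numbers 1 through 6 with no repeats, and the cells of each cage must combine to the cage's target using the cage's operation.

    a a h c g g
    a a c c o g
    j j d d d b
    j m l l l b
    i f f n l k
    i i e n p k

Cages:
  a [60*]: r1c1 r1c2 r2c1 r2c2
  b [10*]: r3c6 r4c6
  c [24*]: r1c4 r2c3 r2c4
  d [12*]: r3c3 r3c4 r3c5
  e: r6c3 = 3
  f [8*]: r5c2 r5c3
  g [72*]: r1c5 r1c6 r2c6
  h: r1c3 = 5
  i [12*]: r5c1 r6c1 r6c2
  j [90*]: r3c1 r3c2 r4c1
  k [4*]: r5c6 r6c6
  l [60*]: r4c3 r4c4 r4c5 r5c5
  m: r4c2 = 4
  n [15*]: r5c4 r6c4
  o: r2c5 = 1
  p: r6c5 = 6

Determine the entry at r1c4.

2

Cage h is a single given cell, so r1c3 = 5.
O is a freebie, leaving r2c5 = 1.
M is a freebie, leaving r4c2 = 4.
Column 2 now contains 4, leaving r5c2 = 2.
2 is placed in row 5, which forces r5c3 = 4.
Row 5 already has 4; hence r5c6 = 1.
E is a freebie, which forces r6c3 = 3.
3 is placed in row 6, which forces r6c4 = 5.
Cage p is given; hence r6c5 = 6.
Column 6 now contains 1; hence r6c6 = 4.
The 3 cells of cage g must have product 72, which forces r1c5 = 4.
The 4 cells of cage l must have product 60, leaving r4c5 = 2.
2 is placed in row 4, leaving r4c6 = 5.
The 3 cells of cage i must have product 12, which forces r5c1 = 6.
Column 4 now contains 5, leaving r5c4 = 3.
Cage l has product 60, leaving r5c5 = 5.
Cage i has product 12; hence r6c1 = 2.
Row 6 already has 6; hence r6c2 = 1.
Cage a needs product 60, which forces r1c1 = 1.
The 4 cells of cage a must have product 60; hence r1c2 = 3.
Row 1 already has 1; hence r1c4 = 2.
Row 1 now contains 3; hence r1c6 = 6.
The 4 cells of cage a must have product 60; hence r2c1 = 4.
The 4 cells of cage a must have product 60; hence r2c2 = 5.
4 is placed in row 2, leaving r2c4 = 6.
Column 6 already has 6, so r2c6 = 3.
Cage j has product 90, leaving r3c1 = 5.
The 3 cells of cage j must have product 90, leaving r3c2 = 6.
Cage d needs product 12, leaving r3c3 = 1.
Cage d needs product 12, which forces r3c4 = 4.
Column 5 now contains 2, leaving r3c5 = 3.
Column 6 now contains 5, which forces r3c6 = 2.
Column 1 already has 6; hence r4c1 = 3.
1 is placed in column 3, so r4c3 = 6.
Column 4 now contains 6, which forces r4c4 = 1.
Row 2 already has 6; hence r2c3 = 2.
Completed grid: 1 3 5 2 4 6 / 4 5 2 6 1 3 / 5 6 1 4 3 2 / 3 4 6 1 2 5 / 6 2 4 3 5 1 / 2 1 3 5 6 4.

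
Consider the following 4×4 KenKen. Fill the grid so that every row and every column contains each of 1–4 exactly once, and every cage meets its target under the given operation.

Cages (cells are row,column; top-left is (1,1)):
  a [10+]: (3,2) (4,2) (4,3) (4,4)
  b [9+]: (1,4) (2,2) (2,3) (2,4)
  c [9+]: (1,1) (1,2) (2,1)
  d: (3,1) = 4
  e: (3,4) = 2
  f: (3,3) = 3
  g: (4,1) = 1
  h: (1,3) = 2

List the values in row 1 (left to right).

3 4 2 1

Cage h is a single given cell; hence (1,3) = 2.
Cage d is a single given cell, so (3,1) = 4.
F is a freebie, leaving (3,3) = 3.
Cage e is a single given cell, leaving (3,4) = 2.
Cage g is a single given cell; hence (4,1) = 1.
1 is placed in row 4; hence (4,3) = 4.
4 is placed in row 4, leaving (4,4) = 3.
Column 1 already has 1; hence (1,1) = 3.
Cage c has sum 9, leaving (1,2) = 4.
3 is placed in column 4, so (1,4) = 1.
Cage c has sum 9; hence (2,1) = 2.
Cage b needs sum 9, so (2,2) = 3.
Column 3 now contains 4, leaving (2,3) = 1.
Cage b has sum 9, which forces (2,4) = 4.
Row 3 already has 2, leaving (3,2) = 1.
Row 4 now contains 3, so (4,2) = 2.
The full grid is 3 4 2 1 / 2 3 1 4 / 4 1 3 2 / 1 2 4 3.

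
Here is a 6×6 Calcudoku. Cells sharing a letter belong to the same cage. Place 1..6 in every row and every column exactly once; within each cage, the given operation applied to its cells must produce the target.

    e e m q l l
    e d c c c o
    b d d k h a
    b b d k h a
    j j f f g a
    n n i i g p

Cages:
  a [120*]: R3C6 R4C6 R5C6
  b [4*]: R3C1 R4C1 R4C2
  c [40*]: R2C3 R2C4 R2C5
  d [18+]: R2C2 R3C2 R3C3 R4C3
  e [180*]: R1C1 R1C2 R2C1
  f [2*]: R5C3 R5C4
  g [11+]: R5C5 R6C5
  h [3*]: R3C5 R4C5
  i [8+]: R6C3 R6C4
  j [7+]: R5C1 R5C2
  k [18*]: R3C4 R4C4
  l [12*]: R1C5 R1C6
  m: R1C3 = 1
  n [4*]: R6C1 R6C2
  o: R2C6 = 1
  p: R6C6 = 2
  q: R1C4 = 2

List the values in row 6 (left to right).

4 1 3 5 6 2

The 3 cells of cage e must have product 180, leaving R1C1 = 5.
Cage e has product 180, so R1C2 = 6.
M is a freebie, which forces R1C3 = 1.
Cage q is a single given cell, which forces R1C4 = 2.
The 3 cells of cage e must have product 180; hence R2C1 = 6.
Cage o is a single given cell, which forces R2C6 = 1.
1 is placed in column 3, so R5C3 = 2.
2 is placed in column 4, so R5C4 = 1.
P is a freebie, so R6C6 = 2.
The 3 cells of cage c must have product 40, leaving R2C5 = 2.
In row 2, 3 can only go at R2C2, so R2C2 = 3.
The two cells of cage j must have sum 7, leaving R5C1 = 3.
3 is placed in column 2; hence R5C2 = 4.
4 is placed in column 2, leaving R6C2 = 1.
Cage b needs product 4, which forces R3C1 = 2.
4 is placed in column 2; hence R3C2 = 5.
Cage b needs product 4, so R4C1 = 1.
Column 2 now contains 1, so R4C2 = 2.
Row 4 already has 1, which forces R4C5 = 3.
1 is placed in row 6; hence R6C1 = 4.
Column 5 now contains 3, leaving R1C5 = 4.
Cage l needs two cells with product 12; hence R1C6 = 3.
The two cells of cage k must have product 18, which forces R3C4 = 3.
Column 5 now contains 3; hence R3C5 = 1.
Row 4 already has 3, leaving R4C4 = 6.
Column 4 already has 3, so R6C4 = 5.
Row 6 now contains 5; hence R6C5 = 6.
The 3 cells of cage c must have product 40, so R2C3 = 5.
5 is placed in column 4, leaving R2C4 = 4.
Cage d needs sum 18, which forces R3C3 = 6.
Row 3 now contains 6, leaving R3C6 = 4.
6 is placed in row 4; hence R4C3 = 4.
4 is placed in column 6, leaving R4C6 = 5.
Column 5 already has 6, which forces R5C5 = 5.
5 is placed in column 6, leaving R5C6 = 6.
Row 6 now contains 5, leaving R6C3 = 3.
The full grid is 5 6 1 2 4 3 / 6 3 5 4 2 1 / 2 5 6 3 1 4 / 1 2 4 6 3 5 / 3 4 2 1 5 6 / 4 1 3 5 6 2.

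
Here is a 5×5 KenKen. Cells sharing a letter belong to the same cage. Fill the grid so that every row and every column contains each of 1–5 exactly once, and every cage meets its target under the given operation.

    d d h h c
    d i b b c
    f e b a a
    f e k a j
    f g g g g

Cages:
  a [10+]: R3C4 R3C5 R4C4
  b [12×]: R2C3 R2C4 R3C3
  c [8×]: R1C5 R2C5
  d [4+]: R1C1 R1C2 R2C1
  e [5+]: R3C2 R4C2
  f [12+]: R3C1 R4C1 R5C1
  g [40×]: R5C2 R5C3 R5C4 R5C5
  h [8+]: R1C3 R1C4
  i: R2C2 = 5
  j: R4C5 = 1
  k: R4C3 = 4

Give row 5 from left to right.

3 4 2 1 5

The 3 cells of cage d must have sum 4, leaving R1C1 = 2.
Cage d has sum 4, which forces R1C2 = 1.
Row 1 already has 2, leaving R1C5 = 4.
Cage d has sum 4, leaving R2C1 = 1.
Cage i is given, so R2C2 = 5.
Column 5 now contains 4, leaving R2C5 = 2.
Cage k is a single given cell, which forces R4C3 = 4.
Cage j is a single given cell, so R4C5 = 1.
Column 5 now contains 1, leaving R5C5 = 5.
4 is placed in column 3, which forces R2C3 = 3.
Cage b has product 12, so R2C4 = 4.
Cage b has product 12, leaving R3C3 = 1.
Column 5 now contains 5, leaving R3C5 = 3.
1 is placed in column 3, leaving R5C3 = 2.
2 is placed in row 5, which forces R5C4 = 1.
3 is placed in column 3; hence R1C3 = 5.
Cage h's pair has sum 8; hence R1C4 = 3.
Row 3 already has 3, leaving R3C2 = 2.
2 is placed in row 3; hence R3C4 = 5.
Cage e needs two cells with sum 5; hence R4C2 = 3.
Column 4 already has 5, so R4C4 = 2.
2 is placed in row 5; hence R5C2 = 4.
Row 3 already has 5; hence R3C1 = 4.
3 is placed in row 4, leaving R4C1 = 5.
Row 5 already has 4, so R5C1 = 3.
The full grid is 2 1 5 3 4 / 1 5 3 4 2 / 4 2 1 5 3 / 5 3 4 2 1 / 3 4 2 1 5.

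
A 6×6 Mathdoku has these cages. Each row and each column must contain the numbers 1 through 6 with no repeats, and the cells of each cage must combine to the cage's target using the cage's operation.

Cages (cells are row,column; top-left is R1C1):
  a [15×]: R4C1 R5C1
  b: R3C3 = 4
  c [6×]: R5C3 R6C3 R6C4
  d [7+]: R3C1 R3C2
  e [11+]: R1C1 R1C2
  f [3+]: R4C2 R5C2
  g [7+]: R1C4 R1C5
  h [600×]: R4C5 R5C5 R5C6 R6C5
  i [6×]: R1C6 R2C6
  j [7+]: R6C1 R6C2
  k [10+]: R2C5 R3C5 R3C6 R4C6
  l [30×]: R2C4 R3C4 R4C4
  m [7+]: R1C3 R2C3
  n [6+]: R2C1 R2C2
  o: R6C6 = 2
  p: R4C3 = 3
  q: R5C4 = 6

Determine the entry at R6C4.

1

Cage b is a single given cell; hence R3C3 = 4.
P is a freebie, which forces R4C3 = 3.
Q is a freebie, so R5C4 = 6.
6 is placed in row 5; hence R5C5 = 4.
Cage h has product 600, leaving R5C6 = 5.
O is a freebie, leaving R6C6 = 2.
Row 4 now contains 3, leaving R4C1 = 5.
Row 4 already has 5, which forces R4C4 = 2.
Row 4 already has 5, which forces R4C5 = 6.
5 is placed in row 5, which forces R5C1 = 3.
Column 5 already has 6, which forces R6C5 = 5.
Column 1 already has 5, leaving R1C1 = 6.
Cage e needs two cells with sum 11, which forces R1C2 = 5.
5 is placed in row 1; hence R1C4 = 4.
Row 1 already has 6, which forces R1C6 = 1.
1 is placed in column 6, which forces R2C6 = 6.
Column 6 already has 6, which forces R3C6 = 3.
Row 4 now contains 2, which forces R4C2 = 1.
1 is placed in column 6, which forces R4C6 = 4.
Cage f needs two cells with sum 3, so R5C2 = 2.
2 is placed in row 5, so R5C3 = 1.
Column 3 now contains 1, so R6C3 = 6.
Row 1 now contains 1, which forces R1C3 = 2.
Cage g needs two cells with sum 7; hence R1C5 = 3.
Cage n's pair has sum 6, which forces R2C1 = 2.
2 is placed in column 2, which forces R2C2 = 4.
Cage m needs two cells with sum 7, which forces R2C3 = 5.
Cage l has product 30, so R2C4 = 3.
2 is placed in row 2, which forces R2C5 = 1.
The two cells of cage d must have sum 7; hence R3C1 = 1.
1 is placed in column 2, so R3C2 = 6.
Row 3 now contains 3; hence R3C4 = 5.
Column 5 already has 1, leaving R3C5 = 2.
Cage j's pair has sum 7, leaving R6C1 = 4.
Row 6 already has 6, leaving R6C2 = 3.
Cage c has product 6, which forces R6C4 = 1.
Filled in: 6 5 2 4 3 1 / 2 4 5 3 1 6 / 1 6 4 5 2 3 / 5 1 3 2 6 4 / 3 2 1 6 4 5 / 4 3 6 1 5 2.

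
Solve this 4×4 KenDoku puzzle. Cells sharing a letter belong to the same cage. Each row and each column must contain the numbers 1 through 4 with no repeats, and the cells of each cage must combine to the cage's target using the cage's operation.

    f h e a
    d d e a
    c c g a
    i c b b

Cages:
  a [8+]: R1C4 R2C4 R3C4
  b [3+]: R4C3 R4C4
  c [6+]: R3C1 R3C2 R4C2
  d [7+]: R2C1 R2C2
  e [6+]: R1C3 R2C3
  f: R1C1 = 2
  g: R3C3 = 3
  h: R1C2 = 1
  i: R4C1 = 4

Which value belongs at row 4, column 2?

Cage f is a single given cell, so R1C1 = 2.
H is a freebie, leaving R1C2 = 1.
Row 1 already has 2, which forces R1C3 = 4.
Row 1 already has 4; hence R1C4 = 3.
4 is placed in column 3; hence R2C3 = 2.
Cage g is a single given cell, so R3C3 = 3.
Cage i is a single given cell, leaving R4C1 = 4.
2 is placed in column 3, so R4C3 = 1.
1 is placed in row 4; hence R4C4 = 2.
4 is placed in column 1, so R2C1 = 3.
The two cells of cage d must have sum 7, which forces R2C2 = 4.
Row 2 now contains 4, leaving R2C4 = 1.
Row 3 now contains 3, leaving R3C1 = 1.
Cage c has sum 6, leaving R3C2 = 2.
Column 4 now contains 1; hence R3C4 = 4.
Row 4 already has 2, leaving R4C2 = 3.
Filled in: 2 1 4 3 / 3 4 2 1 / 1 2 3 4 / 4 3 1 2.

3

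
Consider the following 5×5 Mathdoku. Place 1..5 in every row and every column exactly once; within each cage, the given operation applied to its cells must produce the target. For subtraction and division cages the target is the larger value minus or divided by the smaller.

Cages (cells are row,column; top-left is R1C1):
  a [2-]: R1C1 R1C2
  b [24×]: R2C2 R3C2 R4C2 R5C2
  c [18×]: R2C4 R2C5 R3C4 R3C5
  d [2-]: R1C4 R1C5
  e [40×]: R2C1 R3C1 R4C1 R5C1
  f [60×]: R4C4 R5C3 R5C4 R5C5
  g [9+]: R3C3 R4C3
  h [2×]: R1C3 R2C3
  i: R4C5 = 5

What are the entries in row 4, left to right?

Cage i is a single given cell, leaving R4C5 = 5.
The two cells of cage g must have sum 9; hence R3C3 = 5.
Row 4 now contains 5; hence R4C3 = 4.
Cage f has product 60, leaving R5C4 = 5.
The 4 cells of cage e must have product 40; hence R2C1 = 5.
Row 1 needs a 5, and only R1C2 is open for it.
Cage a's pair has difference 2, leaving R1C1 = 3.
Row 1 needs a 1, and only R1C3 is open for it.
1 is placed in column 3, so R2C3 = 2.
2 is placed in column 3, so R5C3 = 3.
Row 2 needs a 4, and only R2C2 is open for it.
Row 3 needs a 4, and only R3C1 is open for it.
In row 3, 1 can only go at R3C2, so R3C2 = 1.
Cage b needs product 24, leaving R4C2 = 3.
Column 2 already has 1; hence R5C2 = 2.
Row 5 already has 2, leaving R5C5 = 4.
Cage d's pair has difference 2; hence R1C4 = 4.
Column 5 already has 4, which forces R1C5 = 2.
2 is placed in column 5, so R3C5 = 3.
Cage e needs product 40, which forces R4C1 = 2.
Cage f needs product 60, so R4C4 = 1.
Row 5 already has 2, leaving R5C1 = 1.
Column 4 now contains 1, so R2C4 = 3.
Column 5 already has 3, which forces R2C5 = 1.
Row 3 now contains 3, which forces R3C4 = 2.
Completed grid: 3 5 1 4 2 / 5 4 2 3 1 / 4 1 5 2 3 / 2 3 4 1 5 / 1 2 3 5 4.

2 3 4 1 5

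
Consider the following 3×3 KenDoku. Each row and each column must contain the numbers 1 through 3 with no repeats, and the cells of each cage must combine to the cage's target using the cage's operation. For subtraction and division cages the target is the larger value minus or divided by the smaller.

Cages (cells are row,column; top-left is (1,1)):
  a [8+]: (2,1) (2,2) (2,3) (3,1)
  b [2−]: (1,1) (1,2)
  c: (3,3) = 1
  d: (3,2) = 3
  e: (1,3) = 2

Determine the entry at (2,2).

2

Cage e is given; hence (1,3) = 2.
Cage a needs sum 8; hence (3,1) = 2.
Cage d is given; hence (3,2) = 3.
Cage c is given, so (3,3) = 1.
The two cells of cage b must have difference 2, leaving (1,1) = 3.
3 is placed in column 2, so (1,2) = 1.
Cage a has sum 8, leaving (2,1) = 1.
Cage a needs sum 8, leaving (2,2) = 2.
Column 3 already has 1, so (2,3) = 3.
Completed grid: 3 1 2 / 1 2 3 / 2 3 1.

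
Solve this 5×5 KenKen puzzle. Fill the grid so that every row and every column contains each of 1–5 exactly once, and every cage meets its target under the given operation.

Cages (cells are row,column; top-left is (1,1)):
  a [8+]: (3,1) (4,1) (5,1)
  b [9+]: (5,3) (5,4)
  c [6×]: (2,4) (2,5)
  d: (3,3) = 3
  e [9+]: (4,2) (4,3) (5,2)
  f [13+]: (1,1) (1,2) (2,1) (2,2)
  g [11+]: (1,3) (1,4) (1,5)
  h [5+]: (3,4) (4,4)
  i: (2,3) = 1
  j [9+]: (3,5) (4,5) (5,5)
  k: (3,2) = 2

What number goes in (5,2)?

I is a freebie, leaving (2,3) = 1.
Cage k is a single given cell; hence (3,2) = 2.
D is a freebie; hence (3,3) = 3.
Column 4 needs a 3, and only (2,4) is open for it.
Row 2 now contains 3; hence (2,5) = 2.
The only place for 2 in row 5 is (5,1).
Row 3 needs a 4, and only (3,4) is open for it.
Column 4 now contains 4, which forces (4,4) = 1.
Cage b needs two cells with sum 9; hence (5,3) = 4.
Column 4 now contains 4, which forces (5,4) = 5.
The 3 cells of cage g must have sum 11, leaving (1,3) = 5.
5 is placed in column 4, so (1,4) = 2.
The 3 cells of cage g must have sum 11, leaving (1,5) = 4.
The 3 cells of cage a must have sum 8, leaving (3,1) = 1.
Row 3 already has 1, which forces (3,5) = 5.
Row 4 already has 1, which forces (4,1) = 5.
5 is placed in column 3; hence (4,3) = 2.
Column 5 already has 5; hence (4,5) = 3.
3 is placed in column 5; hence (5,5) = 1.
1 is placed in column 1, so (1,1) = 3.
The 4 cells of cage f must have sum 13, leaving (1,2) = 1.
Column 1 already has 5; hence (2,1) = 4.
Cage f has sum 13, leaving (2,2) = 5.
Row 4 already has 3, which forces (4,2) = 4.
1 is placed in row 5, so (5,2) = 3.
The full grid is 3 1 5 2 4 / 4 5 1 3 2 / 1 2 3 4 5 / 5 4 2 1 3 / 2 3 4 5 1.

3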